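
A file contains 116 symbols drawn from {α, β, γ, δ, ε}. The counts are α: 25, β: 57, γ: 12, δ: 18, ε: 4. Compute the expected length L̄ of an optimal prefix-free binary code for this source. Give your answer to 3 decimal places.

Probabilities are the counts divided by 116.
Repeatedly combine the two least-probable nodes; the expected code length is the sum of the merged weights.
merge 1/29 + 3/29 → 4/29
merge 4/29 + 9/58 → 17/58
merge 25/116 + 17/58 → 59/116
merge 57/116 + 59/116 → 1
L = 4/29 + 17/58 + 59/116 + 1 = 225/116 ≈ 1.940 bits/symbol.

1.940 bits/symbol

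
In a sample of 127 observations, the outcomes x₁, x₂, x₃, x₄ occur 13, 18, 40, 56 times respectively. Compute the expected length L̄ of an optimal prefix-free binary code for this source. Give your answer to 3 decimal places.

Probabilities are the counts divided by 127.
Repeatedly combine the two least-probable nodes; the expected code length is the sum of the merged weights.
merge 13/127 + 18/127 → 31/127
merge 31/127 + 40/127 → 71/127
merge 56/127 + 71/127 → 1
L = 31/127 + 71/127 + 1 = 229/127 ≈ 1.803 bits/symbol.

1.803 bits/symbol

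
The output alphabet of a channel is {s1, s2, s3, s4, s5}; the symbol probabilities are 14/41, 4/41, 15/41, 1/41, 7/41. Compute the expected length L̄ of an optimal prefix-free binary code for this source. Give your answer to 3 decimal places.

Repeatedly combine the two least-probable nodes; the expected code length is the sum of the merged weights.
merge 1/41 + 4/41 → 5/41
merge 5/41 + 7/41 → 12/41
merge 12/41 + 14/41 → 26/41
merge 15/41 + 26/41 → 1
L = 5/41 + 12/41 + 26/41 + 1 = 84/41 ≈ 2.049 bits/symbol.

2.049 bits/symbol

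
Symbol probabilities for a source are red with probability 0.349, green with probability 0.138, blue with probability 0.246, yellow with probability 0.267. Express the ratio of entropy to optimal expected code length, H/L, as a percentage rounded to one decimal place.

Entropy H = −Σ p log₂ p ≈ 1.9307 bits.
Huffman merges: 69/500+123/500→48/125; 267/1000+349/1000→77/125; 48/125+77/125→1. L = 2 ≈ 2.0000.
Efficiency = H/L = 1.9307/2.0000 = 96.5%.

96.5%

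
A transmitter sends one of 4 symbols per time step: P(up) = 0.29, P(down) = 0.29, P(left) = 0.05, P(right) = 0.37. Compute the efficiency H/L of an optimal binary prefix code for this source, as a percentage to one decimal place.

90.5%

Entropy H = −Σ p log₂ p ≈ 1.7826 bits.
Huffman merges: 1/20+29/100→17/50; 29/100+17/50→63/100; 37/100+63/100→1. L = 197/100 ≈ 1.9700.
Efficiency = H/L = 1.7826/1.9700 = 90.5%.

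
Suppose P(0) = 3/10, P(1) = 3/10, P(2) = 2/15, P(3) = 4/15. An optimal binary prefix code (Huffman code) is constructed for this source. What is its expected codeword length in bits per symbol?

2 bits/symbol

Repeatedly combine the two least-probable nodes; the expected code length is the sum of the merged weights.
merge 2/15 + 4/15 → 2/5
merge 3/10 + 3/10 → 3/5
merge 2/5 + 3/5 → 1
L = 2/5 + 3/5 + 1 = 2 bits/symbol.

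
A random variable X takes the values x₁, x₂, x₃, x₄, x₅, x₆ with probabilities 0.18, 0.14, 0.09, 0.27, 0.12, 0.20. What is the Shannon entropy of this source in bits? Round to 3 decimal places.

H = −Σ pᵢ log₂ pᵢ.
−0.18·log₂(0.18) = 0.4453
−0.14·log₂(0.14) = 0.3971
−0.09·log₂(0.09) = 0.3127
−0.27·log₂(0.27) = 0.5100
−0.12·log₂(0.12) = 0.3671
−0.20·log₂(0.20) = 0.4644
Sum ≈ 2.4965 → 2.497 bits.

2.497 bits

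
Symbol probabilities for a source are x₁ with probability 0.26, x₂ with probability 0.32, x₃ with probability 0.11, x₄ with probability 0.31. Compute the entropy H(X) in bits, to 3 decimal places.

1.905 bits

H = −Σ pᵢ log₂ pᵢ.
−0.26·log₂(0.26) = 0.5053
−0.32·log₂(0.32) = 0.5260
−0.11·log₂(0.11) = 0.3503
−0.31·log₂(0.31) = 0.5238
Sum ≈ 1.9054 → 1.905 bits.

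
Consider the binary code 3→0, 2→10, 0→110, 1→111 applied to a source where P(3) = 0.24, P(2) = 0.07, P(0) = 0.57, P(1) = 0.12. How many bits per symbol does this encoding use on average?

2.45 bits/symbol

L̄ = Σ pᵢ·ℓᵢ = 0.24·1 + 0.07·2 + 0.57·3 + 0.12·3 = 2.45 bits/symbol.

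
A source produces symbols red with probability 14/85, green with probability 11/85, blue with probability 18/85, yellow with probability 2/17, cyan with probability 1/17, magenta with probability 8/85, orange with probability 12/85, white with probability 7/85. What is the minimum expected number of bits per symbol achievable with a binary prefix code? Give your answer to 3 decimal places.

Repeatedly combine the two least-probable nodes; the expected code length is the sum of the merged weights.
merge 1/17 + 7/85 → 12/85
merge 8/85 + 2/17 → 18/85
merge 11/85 + 12/85 → 23/85
merge 12/85 + 14/85 → 26/85
merge 18/85 + 18/85 → 36/85
merge 23/85 + 26/85 → 49/85
merge 36/85 + 49/85 → 1
L = 12/85 + 18/85 + 23/85 + 26/85 + 36/85 + 49/85 + 1 = 249/85 ≈ 2.929 bits/symbol.

2.929 bits/symbol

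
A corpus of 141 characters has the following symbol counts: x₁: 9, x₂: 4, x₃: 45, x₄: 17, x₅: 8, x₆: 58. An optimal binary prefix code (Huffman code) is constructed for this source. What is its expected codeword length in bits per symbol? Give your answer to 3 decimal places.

Probabilities are the counts divided by 141.
Repeatedly combine the two least-probable nodes; the expected code length is the sum of the merged weights.
merge 4/141 + 8/141 → 4/47
merge 3/47 + 4/47 → 7/47
merge 17/141 + 7/47 → 38/141
merge 38/141 + 15/47 → 83/141
merge 58/141 + 83/141 → 1
L = 4/47 + 7/47 + 38/141 + 83/141 + 1 = 295/141 ≈ 2.092 bits/symbol.

2.092 bits/symbol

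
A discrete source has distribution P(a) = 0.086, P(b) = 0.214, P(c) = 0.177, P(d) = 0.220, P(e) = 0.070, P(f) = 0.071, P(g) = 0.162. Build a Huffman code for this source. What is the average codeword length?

Repeatedly combine the two least-probable nodes; the expected code length is the sum of the merged weights.
merge 7/100 + 71/1000 → 141/1000
merge 43/500 + 141/1000 → 227/1000
merge 81/500 + 177/1000 → 339/1000
merge 107/500 + 11/50 → 217/500
merge 227/1000 + 339/1000 → 283/500
merge 217/500 + 283/500 → 1
L = 141/1000 + 227/1000 + 339/1000 + 217/500 + 283/500 + 1 = 2707/1000 = 2.707 bits/symbol.

2.707 bits/symbol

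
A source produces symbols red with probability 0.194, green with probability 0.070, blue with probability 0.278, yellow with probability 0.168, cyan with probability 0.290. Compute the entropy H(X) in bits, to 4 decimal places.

2.1912 bits

H = −Σ pᵢ log₂ pᵢ.
−0.194·log₂(0.194) = 0.4590
−0.070·log₂(0.070) = 0.2686
−0.278·log₂(0.278) = 0.5134
−0.168·log₂(0.168) = 0.4323
−0.290·log₂(0.290) = 0.5179
Sum ≈ 2.1912 → 2.1912 bits.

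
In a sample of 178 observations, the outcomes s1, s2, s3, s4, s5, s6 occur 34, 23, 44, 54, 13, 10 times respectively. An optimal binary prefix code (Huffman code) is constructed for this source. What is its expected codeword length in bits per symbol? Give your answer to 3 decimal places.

2.388 bits/symbol

Probabilities are the counts divided by 178.
Repeatedly combine the two least-probable nodes; the expected code length is the sum of the merged weights.
merge 5/89 + 13/178 → 23/178
merge 23/178 + 23/178 → 23/89
merge 17/89 + 22/89 → 39/89
merge 23/89 + 27/89 → 50/89
merge 39/89 + 50/89 → 1
L = 23/178 + 23/89 + 39/89 + 50/89 + 1 = 425/178 ≈ 2.388 bits/symbol.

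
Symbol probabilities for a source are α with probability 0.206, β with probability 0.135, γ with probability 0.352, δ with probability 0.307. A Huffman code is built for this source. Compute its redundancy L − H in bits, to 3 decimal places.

0.076 bits

Entropy H = −Σ p log₂ p ≈ 1.9128 bits.
Huffman merges: 27/200+103/500→341/1000; 307/1000+341/1000→81/125; 44/125+81/125→1. L = 1989/1000 ≈ 1.9890.
L − H = 1.9890 − 1.9128 = 0.076 bits.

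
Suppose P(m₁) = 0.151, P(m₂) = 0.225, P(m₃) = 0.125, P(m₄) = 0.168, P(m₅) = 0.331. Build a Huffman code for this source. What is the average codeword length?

2.276 bits/symbol

Repeatedly combine the two least-probable nodes; the expected code length is the sum of the merged weights.
merge 1/8 + 151/1000 → 69/250
merge 21/125 + 9/40 → 393/1000
merge 69/250 + 331/1000 → 607/1000
merge 393/1000 + 607/1000 → 1
L = 69/250 + 393/1000 + 607/1000 + 1 = 569/250 = 2.276 bits/symbol.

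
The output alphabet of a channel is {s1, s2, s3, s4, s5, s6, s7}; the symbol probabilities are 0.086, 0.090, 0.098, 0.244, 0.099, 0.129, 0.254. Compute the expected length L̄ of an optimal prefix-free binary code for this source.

Repeatedly combine the two least-probable nodes; the expected code length is the sum of the merged weights.
merge 43/500 + 9/100 → 22/125
merge 49/500 + 99/1000 → 197/1000
merge 129/1000 + 22/125 → 61/200
merge 197/1000 + 61/250 → 441/1000
merge 127/500 + 61/200 → 559/1000
merge 441/1000 + 559/1000 → 1
L = 22/125 + 197/1000 + 61/200 + 441/1000 + 559/1000 + 1 = 1339/500 = 2.678 bits/symbol.

2.678 bits/symbol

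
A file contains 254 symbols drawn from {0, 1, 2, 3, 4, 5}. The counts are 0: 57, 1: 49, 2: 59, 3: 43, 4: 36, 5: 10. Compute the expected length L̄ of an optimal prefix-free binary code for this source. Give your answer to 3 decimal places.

2.531 bits/symbol

Probabilities are the counts divided by 254.
Repeatedly combine the two least-probable nodes; the expected code length is the sum of the merged weights.
merge 5/127 + 18/127 → 23/127
merge 43/254 + 23/127 → 89/254
merge 49/254 + 57/254 → 53/127
merge 59/254 + 89/254 → 74/127
merge 53/127 + 74/127 → 1
L = 23/127 + 89/254 + 53/127 + 74/127 + 1 = 643/254 ≈ 2.531 bits/symbol.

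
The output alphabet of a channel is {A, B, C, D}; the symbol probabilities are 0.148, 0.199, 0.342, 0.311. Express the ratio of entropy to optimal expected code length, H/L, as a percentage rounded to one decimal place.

Entropy H = −Σ p log₂ p ≈ 1.9249 bits.
Huffman merges: 37/250+199/1000→347/1000; 311/1000+171/500→653/1000; 347/1000+653/1000→1. L = 2 ≈ 2.0000.
Efficiency = H/L = 1.9249/2.0000 = 96.2%.

96.2%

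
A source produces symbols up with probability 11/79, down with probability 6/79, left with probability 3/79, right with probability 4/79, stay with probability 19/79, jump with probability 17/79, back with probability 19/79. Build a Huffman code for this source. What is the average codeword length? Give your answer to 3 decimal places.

Repeatedly combine the two least-probable nodes; the expected code length is the sum of the merged weights.
merge 3/79 + 4/79 → 7/79
merge 6/79 + 7/79 → 13/79
merge 11/79 + 13/79 → 24/79
merge 17/79 + 19/79 → 36/79
merge 19/79 + 24/79 → 43/79
merge 36/79 + 43/79 → 1
L = 7/79 + 13/79 + 24/79 + 36/79 + 43/79 + 1 = 202/79 ≈ 2.557 bits/symbol.

2.557 bits/symbol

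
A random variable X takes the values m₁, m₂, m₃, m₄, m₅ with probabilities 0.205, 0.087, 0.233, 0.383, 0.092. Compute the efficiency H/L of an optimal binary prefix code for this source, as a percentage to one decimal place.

96.9%

Entropy H = −Σ p log₂ p ≈ 2.1118 bits.
Huffman merges: 87/1000+23/250→179/1000; 179/1000+41/200→48/125; 233/1000+383/1000→77/125; 48/125+77/125→1. L = 2179/1000 ≈ 2.1790.
Efficiency = H/L = 2.1118/2.1790 = 96.9%.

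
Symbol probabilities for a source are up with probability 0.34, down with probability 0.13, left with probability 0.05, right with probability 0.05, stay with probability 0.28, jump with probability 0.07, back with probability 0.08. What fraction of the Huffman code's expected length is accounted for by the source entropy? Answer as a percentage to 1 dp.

Entropy H = −Σ p log₂ p ≈ 2.4183 bits.
Huffman merges: 1/20+1/20→1/10; 7/100+2/25→3/20; 1/10+13/100→23/100; 3/20+23/100→19/50; 7/25+17/50→31/50; 19/50+31/50→1. L = 62/25 ≈ 2.4800.
Efficiency = H/L = 2.4183/2.4800 = 97.5%.

97.5%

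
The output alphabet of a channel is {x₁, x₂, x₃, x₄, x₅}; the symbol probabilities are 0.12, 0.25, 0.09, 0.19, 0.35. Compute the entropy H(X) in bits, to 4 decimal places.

2.1650 bits

H = −Σ pᵢ log₂ pᵢ.
−0.12·log₂(0.12) = 0.3671
−0.25·log₂(0.25) = 0.5000
−0.09·log₂(0.09) = 0.3127
−0.19·log₂(0.19) = 0.4552
−0.35·log₂(0.35) = 0.5301
Sum ≈ 2.1650 → 2.1650 bits.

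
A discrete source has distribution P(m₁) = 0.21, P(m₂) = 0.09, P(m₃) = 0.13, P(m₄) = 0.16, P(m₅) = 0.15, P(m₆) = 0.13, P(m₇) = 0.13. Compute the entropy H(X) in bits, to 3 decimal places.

2.767 bits

H = −Σ pᵢ log₂ pᵢ.
−0.21·log₂(0.21) = 0.4728
−0.09·log₂(0.09) = 0.3127
−0.13·log₂(0.13) = 0.3826
−0.16·log₂(0.16) = 0.4230
−0.15·log₂(0.15) = 0.4105
−0.13·log₂(0.13) = 0.3826
−0.13·log₂(0.13) = 0.3826
Sum ≈ 2.7670 → 2.767 bits.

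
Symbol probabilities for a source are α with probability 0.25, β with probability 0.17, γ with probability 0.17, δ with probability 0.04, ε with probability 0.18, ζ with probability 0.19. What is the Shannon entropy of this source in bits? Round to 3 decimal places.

H = −Σ pᵢ log₂ pᵢ.
−0.25·log₂(0.25) = 0.5000
−0.17·log₂(0.17) = 0.4346
−0.17·log₂(0.17) = 0.4346
−0.04·log₂(0.04) = 0.1858
−0.18·log₂(0.18) = 0.4453
−0.19·log₂(0.19) = 0.4552
Sum ≈ 2.4555 → 2.455 bits.

2.455 bits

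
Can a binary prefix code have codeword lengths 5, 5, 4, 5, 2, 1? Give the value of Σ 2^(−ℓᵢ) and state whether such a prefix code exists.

With common denominator 2^5 = 32: Σ 2^(−ℓᵢ) = 1/32 + 1/32 + 2/32 + 1/32 + 8/32 + 16/32 = 29/32 = 0.90625.
Kraft's inequality requires Σ ≤ 1; here Σ = 0.90625 ≤ 1, so such a prefix code exists.

0.90625; yes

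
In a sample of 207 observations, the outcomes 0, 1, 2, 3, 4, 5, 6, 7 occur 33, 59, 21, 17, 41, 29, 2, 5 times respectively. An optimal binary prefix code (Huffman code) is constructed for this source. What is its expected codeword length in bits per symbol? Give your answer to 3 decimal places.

2.667 bits/symbol

Probabilities are the counts divided by 207.
Repeatedly combine the two least-probable nodes; the expected code length is the sum of the merged weights.
merge 2/207 + 5/207 → 7/207
merge 7/207 + 17/207 → 8/69
merge 7/69 + 8/69 → 5/23
merge 29/207 + 11/69 → 62/207
merge 41/207 + 5/23 → 86/207
merge 59/207 + 62/207 → 121/207
merge 86/207 + 121/207 → 1
L = 7/207 + 8/69 + 5/23 + 62/207 + 86/207 + 121/207 + 1 = 8/3 ≈ 2.667 bits/symbol.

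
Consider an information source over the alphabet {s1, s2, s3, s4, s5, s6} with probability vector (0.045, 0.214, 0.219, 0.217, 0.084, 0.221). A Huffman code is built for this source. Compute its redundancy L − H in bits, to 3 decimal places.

Entropy H = −Σ p log₂ p ≈ 2.4170 bits.
Huffman merges: 9/200+21/250→129/1000; 129/1000+107/500→343/1000; 217/1000+219/1000→109/250; 221/1000+343/1000→141/250; 109/250+141/250→1. L = 309/125 ≈ 2.4720.
L − H = 2.4720 − 2.4170 = 0.055 bits.

0.055 bits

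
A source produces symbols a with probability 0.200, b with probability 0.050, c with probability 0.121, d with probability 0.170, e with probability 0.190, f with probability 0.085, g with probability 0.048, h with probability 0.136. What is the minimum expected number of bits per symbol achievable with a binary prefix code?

Repeatedly combine the two least-probable nodes; the expected code length is the sum of the merged weights.
merge 6/125 + 1/20 → 49/500
merge 17/200 + 49/500 → 183/1000
merge 121/1000 + 17/125 → 257/1000
merge 17/100 + 183/1000 → 353/1000
merge 19/100 + 1/5 → 39/100
merge 257/1000 + 353/1000 → 61/100
merge 39/100 + 61/100 → 1
L = 49/500 + 183/1000 + 257/1000 + 353/1000 + 39/100 + 61/100 + 1 = 2891/1000 = 2.891 bits/symbol.

2.891 bits/symbol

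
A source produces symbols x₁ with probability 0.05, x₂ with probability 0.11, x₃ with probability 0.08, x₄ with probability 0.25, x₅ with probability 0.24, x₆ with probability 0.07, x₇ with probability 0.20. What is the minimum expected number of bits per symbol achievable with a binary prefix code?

Repeatedly combine the two least-probable nodes; the expected code length is the sum of the merged weights.
merge 1/20 + 7/100 → 3/25
merge 2/25 + 11/100 → 19/100
merge 3/25 + 19/100 → 31/100
merge 1/5 + 6/25 → 11/25
merge 1/4 + 31/100 → 14/25
merge 11/25 + 14/25 → 1
L = 3/25 + 19/100 + 31/100 + 11/25 + 14/25 + 1 = 131/50 = 2.62 bits/symbol.

2.62 bits/symbol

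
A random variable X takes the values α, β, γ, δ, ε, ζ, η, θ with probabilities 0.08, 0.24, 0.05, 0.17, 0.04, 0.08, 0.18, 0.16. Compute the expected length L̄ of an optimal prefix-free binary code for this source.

2.83 bits/symbol

Repeatedly combine the two least-probable nodes; the expected code length is the sum of the merged weights.
merge 1/25 + 1/20 → 9/100
merge 2/25 + 2/25 → 4/25
merge 9/100 + 4/25 → 1/4
merge 4/25 + 17/100 → 33/100
merge 9/50 + 6/25 → 21/50
merge 1/4 + 33/100 → 29/50
merge 21/50 + 29/50 → 1
L = 9/100 + 4/25 + 1/4 + 33/100 + 21/50 + 29/50 + 1 = 283/100 = 2.83 bits/symbol.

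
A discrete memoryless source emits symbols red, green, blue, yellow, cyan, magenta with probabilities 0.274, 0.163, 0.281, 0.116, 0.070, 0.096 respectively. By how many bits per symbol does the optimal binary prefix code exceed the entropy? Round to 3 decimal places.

Entropy H = −Σ p log₂ p ≈ 2.4066 bits.
Huffman merges: 7/100+12/125→83/500; 29/250+163/1000→279/1000; 83/500+137/500→11/25; 279/1000+281/1000→14/25; 11/25+14/25→1. L = 489/200 ≈ 2.4450.
L − H = 2.4450 − 2.4066 = 0.038 bits.

0.038 bits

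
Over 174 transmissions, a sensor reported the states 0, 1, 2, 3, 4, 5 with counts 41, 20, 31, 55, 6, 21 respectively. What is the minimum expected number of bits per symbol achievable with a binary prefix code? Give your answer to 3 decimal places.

2.420 bits/symbol

Probabilities are the counts divided by 174.
Repeatedly combine the two least-probable nodes; the expected code length is the sum of the merged weights.
merge 1/29 + 10/87 → 13/87
merge 7/58 + 13/87 → 47/174
merge 31/174 + 41/174 → 12/29
merge 47/174 + 55/174 → 17/29
merge 12/29 + 17/29 → 1
L = 13/87 + 47/174 + 12/29 + 17/29 + 1 = 421/174 ≈ 2.420 bits/symbol.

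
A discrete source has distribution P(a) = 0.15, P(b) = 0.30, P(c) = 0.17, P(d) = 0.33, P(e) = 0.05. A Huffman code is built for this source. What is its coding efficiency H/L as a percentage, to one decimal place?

95.9%

Entropy H = −Σ p log₂ p ≈ 2.1101 bits.
Huffman merges: 1/20+3/20→1/5; 17/100+1/5→37/100; 3/10+33/100→63/100; 37/100+63/100→1. L = 11/5 ≈ 2.2000.
Efficiency = H/L = 2.1101/2.2000 = 95.9%.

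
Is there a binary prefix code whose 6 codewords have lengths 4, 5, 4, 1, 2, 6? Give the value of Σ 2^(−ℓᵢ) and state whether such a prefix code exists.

With common denominator 2^6 = 64: Σ 2^(−ℓᵢ) = 4/64 + 2/64 + 4/64 + 32/64 + 16/64 + 1/64 = 59/64 = 0.921875.
Kraft's inequality requires Σ ≤ 1; here Σ = 0.921875 ≤ 1, so such a prefix code exists.

0.921875; yes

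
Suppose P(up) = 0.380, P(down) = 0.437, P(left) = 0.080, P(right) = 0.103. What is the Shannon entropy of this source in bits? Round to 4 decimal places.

1.6816 bits

H = −Σ pᵢ log₂ pᵢ.
−0.380·log₂(0.380) = 0.5305
−0.437·log₂(0.437) = 0.5219
−0.080·log₂(0.080) = 0.2915
−0.103·log₂(0.103) = 0.3378
Sum ≈ 1.6816 → 1.6816 bits.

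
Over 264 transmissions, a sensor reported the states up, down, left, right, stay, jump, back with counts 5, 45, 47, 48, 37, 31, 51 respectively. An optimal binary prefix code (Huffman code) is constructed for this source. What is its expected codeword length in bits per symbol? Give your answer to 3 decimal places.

2.761 bits/symbol

Probabilities are the counts divided by 264.
Repeatedly combine the two least-probable nodes; the expected code length is the sum of the merged weights.
merge 5/264 + 31/264 → 3/22
merge 3/22 + 37/264 → 73/264
merge 15/88 + 47/264 → 23/66
merge 2/11 + 17/88 → 3/8
merge 73/264 + 23/66 → 5/8
merge 3/8 + 5/8 → 1
L = 3/22 + 73/264 + 23/66 + 3/8 + 5/8 + 1 = 243/88 ≈ 2.761 bits/symbol.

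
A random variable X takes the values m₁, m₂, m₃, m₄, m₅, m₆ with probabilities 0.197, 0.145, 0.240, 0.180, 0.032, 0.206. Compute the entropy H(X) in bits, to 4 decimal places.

2.4335 bits

H = −Σ pᵢ log₂ pᵢ.
−0.197·log₂(0.197) = 0.4617
−0.145·log₂(0.145) = 0.4040
−0.240·log₂(0.240) = 0.4941
−0.180·log₂(0.180) = 0.4453
−0.032·log₂(0.032) = 0.1589
−0.206·log₂(0.206) = 0.4695
Sum ≈ 2.4335 → 2.4335 bits.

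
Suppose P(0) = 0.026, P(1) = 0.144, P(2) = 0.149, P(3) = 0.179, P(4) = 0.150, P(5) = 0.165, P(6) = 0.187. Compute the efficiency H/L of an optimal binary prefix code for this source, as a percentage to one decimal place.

95.7%

Entropy H = −Σ p log₂ p ≈ 2.6848 bits.
Huffman merges: 13/500+18/125→17/100; 149/1000+3/20→299/1000; 33/200+17/100→67/200; 179/1000+187/1000→183/500; 299/1000+67/200→317/500; 183/500+317/500→1. L = 701/250 ≈ 2.8040.
Efficiency = H/L = 2.6848/2.8040 = 95.7%.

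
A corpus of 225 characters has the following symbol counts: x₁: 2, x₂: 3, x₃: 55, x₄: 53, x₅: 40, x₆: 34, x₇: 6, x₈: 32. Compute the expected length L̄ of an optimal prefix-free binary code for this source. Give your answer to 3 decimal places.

2.591 bits/symbol

Probabilities are the counts divided by 225.
Repeatedly combine the two least-probable nodes; the expected code length is the sum of the merged weights.
merge 2/225 + 1/75 → 1/45
merge 1/45 + 2/75 → 11/225
merge 11/225 + 32/225 → 43/225
merge 34/225 + 8/45 → 74/225
merge 43/225 + 53/225 → 32/75
merge 11/45 + 74/225 → 43/75
merge 32/75 + 43/75 → 1
L = 1/45 + 11/225 + 43/225 + 74/225 + 32/75 + 43/75 + 1 = 583/225 ≈ 2.591 bits/symbol.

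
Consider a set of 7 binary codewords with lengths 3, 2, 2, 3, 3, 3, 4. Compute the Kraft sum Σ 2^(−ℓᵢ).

With common denominator 2^4 = 16: Σ 2^(−ℓᵢ) = 2/16 + 4/16 + 4/16 + 2/16 + 2/16 + 2/16 + 1/16 = 17/16 = 1.0625.

1.0625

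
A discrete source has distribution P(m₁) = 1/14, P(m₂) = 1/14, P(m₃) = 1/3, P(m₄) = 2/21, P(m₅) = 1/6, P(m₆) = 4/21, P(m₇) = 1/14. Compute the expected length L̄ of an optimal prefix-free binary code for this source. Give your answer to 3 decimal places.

2.619 bits/symbol

Repeatedly combine the two least-probable nodes; the expected code length is the sum of the merged weights.
merge 1/14 + 1/14 → 1/7
merge 1/14 + 2/21 → 1/6
merge 1/7 + 1/6 → 13/42
merge 1/6 + 4/21 → 5/14
merge 13/42 + 1/3 → 9/14
merge 5/14 + 9/14 → 1
L = 1/7 + 1/6 + 13/42 + 5/14 + 9/14 + 1 = 55/21 ≈ 2.619 bits/symbol.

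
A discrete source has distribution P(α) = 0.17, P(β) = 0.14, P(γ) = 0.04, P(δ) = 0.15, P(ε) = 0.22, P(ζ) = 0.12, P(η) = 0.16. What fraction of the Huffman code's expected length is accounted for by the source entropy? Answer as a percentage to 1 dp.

97.4%

Entropy H = −Σ p log₂ p ≈ 2.6987 bits.
Huffman merges: 1/25+3/25→4/25; 7/50+3/20→29/100; 4/25+4/25→8/25; 17/100+11/50→39/100; 29/100+8/25→61/100; 39/100+61/100→1. L = 277/100 ≈ 2.7700.
Efficiency = H/L = 2.6987/2.7700 = 97.4%.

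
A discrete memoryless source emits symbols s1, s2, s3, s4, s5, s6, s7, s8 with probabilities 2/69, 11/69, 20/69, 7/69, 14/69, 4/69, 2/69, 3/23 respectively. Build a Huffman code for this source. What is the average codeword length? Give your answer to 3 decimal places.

Repeatedly combine the two least-probable nodes; the expected code length is the sum of the merged weights.
merge 2/69 + 2/69 → 4/69
merge 4/69 + 4/69 → 8/69
merge 7/69 + 8/69 → 5/23
merge 3/23 + 11/69 → 20/69
merge 14/69 + 5/23 → 29/69
merge 20/69 + 20/69 → 40/69
merge 29/69 + 40/69 → 1
L = 4/69 + 8/69 + 5/23 + 20/69 + 29/69 + 40/69 + 1 = 185/69 ≈ 2.681 bits/symbol.

2.681 bits/symbol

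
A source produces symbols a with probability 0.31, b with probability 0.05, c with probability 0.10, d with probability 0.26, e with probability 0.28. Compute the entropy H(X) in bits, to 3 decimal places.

2.092 bits

H = −Σ pᵢ log₂ pᵢ.
−0.31·log₂(0.31) = 0.5238
−0.05·log₂(0.05) = 0.2161
−0.10·log₂(0.10) = 0.3322
−0.26·log₂(0.26) = 0.5053
−0.28·log₂(0.28) = 0.5142
Sum ≈ 2.0916 → 2.092 bits.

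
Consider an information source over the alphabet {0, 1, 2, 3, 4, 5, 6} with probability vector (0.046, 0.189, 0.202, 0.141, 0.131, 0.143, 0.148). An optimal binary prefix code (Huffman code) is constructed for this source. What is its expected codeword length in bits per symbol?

Repeatedly combine the two least-probable nodes; the expected code length is the sum of the merged weights.
merge 23/500 + 131/1000 → 177/1000
merge 141/1000 + 143/1000 → 71/250
merge 37/250 + 177/1000 → 13/40
merge 189/1000 + 101/500 → 391/1000
merge 71/250 + 13/40 → 609/1000
merge 391/1000 + 609/1000 → 1
L = 177/1000 + 71/250 + 13/40 + 391/1000 + 609/1000 + 1 = 1393/500 = 2.786 bits/symbol.

2.786 bits/symbol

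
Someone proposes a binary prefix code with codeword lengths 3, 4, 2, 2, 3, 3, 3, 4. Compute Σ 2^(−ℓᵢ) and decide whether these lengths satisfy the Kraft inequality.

With common denominator 2^4 = 16: Σ 2^(−ℓᵢ) = 2/16 + 1/16 + 4/16 + 4/16 + 2/16 + 2/16 + 2/16 + 1/16 = 18/16 = 1.125.
Kraft's inequality requires Σ ≤ 1; here Σ = 1.125 > 1, so no such prefix code exists.

1.125; no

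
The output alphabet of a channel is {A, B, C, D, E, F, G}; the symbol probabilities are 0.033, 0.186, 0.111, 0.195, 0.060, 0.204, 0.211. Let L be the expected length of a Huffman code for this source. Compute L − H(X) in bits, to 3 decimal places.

Entropy H = −Σ p log₂ p ≈ 2.6107 bits.
Huffman merges: 33/1000+3/50→93/1000; 93/1000+111/1000→51/250; 93/500+39/200→381/1000; 51/250+51/250→51/125; 211/1000+381/1000→74/125; 51/125+74/125→1. L = 1339/500 ≈ 2.6780.
L − H = 2.6780 − 2.6107 = 0.067 bits.

0.067 bits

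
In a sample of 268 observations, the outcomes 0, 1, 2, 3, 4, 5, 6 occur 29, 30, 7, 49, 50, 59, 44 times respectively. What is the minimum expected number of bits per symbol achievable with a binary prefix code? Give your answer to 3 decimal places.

Probabilities are the counts divided by 268.
Repeatedly combine the two least-probable nodes; the expected code length is the sum of the merged weights.
merge 7/268 + 29/268 → 9/67
merge 15/134 + 9/67 → 33/134
merge 11/67 + 49/268 → 93/268
merge 25/134 + 59/268 → 109/268
merge 33/134 + 93/268 → 159/268
merge 109/268 + 159/268 → 1
L = 9/67 + 33/134 + 93/268 + 109/268 + 159/268 + 1 = 731/268 ≈ 2.728 bits/symbol.

2.728 bits/symbol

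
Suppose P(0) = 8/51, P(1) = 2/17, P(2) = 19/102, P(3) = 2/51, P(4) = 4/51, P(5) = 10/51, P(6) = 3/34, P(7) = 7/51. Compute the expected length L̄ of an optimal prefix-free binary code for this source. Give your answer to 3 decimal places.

2.922 bits/symbol

Repeatedly combine the two least-probable nodes; the expected code length is the sum of the merged weights.
merge 2/51 + 4/51 → 2/17
merge 3/34 + 2/17 → 7/34
merge 2/17 + 7/51 → 13/51
merge 8/51 + 19/102 → 35/102
merge 10/51 + 7/34 → 41/102
merge 13/51 + 35/102 → 61/102
merge 41/102 + 61/102 → 1
L = 2/17 + 7/34 + 13/51 + 35/102 + 41/102 + 61/102 + 1 = 149/51 ≈ 2.922 bits/symbol.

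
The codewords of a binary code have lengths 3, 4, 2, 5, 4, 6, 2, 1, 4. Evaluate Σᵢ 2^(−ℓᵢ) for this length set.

With common denominator 2^6 = 64: Σ 2^(−ℓᵢ) = 8/64 + 4/64 + 16/64 + 2/64 + 4/64 + 1/64 + 16/64 + 32/64 + 4/64 = 87/64 = 1.359375.

1.359375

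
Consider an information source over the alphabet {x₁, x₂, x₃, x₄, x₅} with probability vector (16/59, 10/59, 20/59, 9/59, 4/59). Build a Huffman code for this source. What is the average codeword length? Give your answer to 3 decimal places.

Repeatedly combine the two least-probable nodes; the expected code length is the sum of the merged weights.
merge 4/59 + 9/59 → 13/59
merge 10/59 + 13/59 → 23/59
merge 16/59 + 20/59 → 36/59
merge 23/59 + 36/59 → 1
L = 13/59 + 23/59 + 36/59 + 1 = 131/59 ≈ 2.220 bits/symbol.

2.220 bits/symbol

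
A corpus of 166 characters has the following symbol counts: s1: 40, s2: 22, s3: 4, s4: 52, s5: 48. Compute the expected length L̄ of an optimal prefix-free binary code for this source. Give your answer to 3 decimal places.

Probabilities are the counts divided by 166.
Repeatedly combine the two least-probable nodes; the expected code length is the sum of the merged weights.
merge 2/83 + 11/83 → 13/83
merge 13/83 + 20/83 → 33/83
merge 24/83 + 26/83 → 50/83
merge 33/83 + 50/83 → 1
L = 13/83 + 33/83 + 50/83 + 1 = 179/83 ≈ 2.157 bits/symbol.

2.157 bits/symbol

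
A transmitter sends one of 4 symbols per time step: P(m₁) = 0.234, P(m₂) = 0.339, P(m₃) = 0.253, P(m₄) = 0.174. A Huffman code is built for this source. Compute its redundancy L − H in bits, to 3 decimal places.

0.040 bits

Entropy H = −Σ p log₂ p ≈ 1.9600 bits.
Huffman merges: 87/500+117/500→51/125; 253/1000+339/1000→74/125; 51/125+74/125→1. L = 2 ≈ 2.0000.
L − H = 2.0000 − 1.9600 = 0.040 bits.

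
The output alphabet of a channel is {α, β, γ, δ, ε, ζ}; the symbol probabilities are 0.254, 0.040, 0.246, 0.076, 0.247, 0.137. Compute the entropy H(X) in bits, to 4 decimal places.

H = −Σ pᵢ log₂ pᵢ.
−0.254·log₂(0.254) = 0.5022
−0.040·log₂(0.040) = 0.1858
−0.246·log₂(0.246) = 0.4977
−0.076·log₂(0.076) = 0.2826
−0.247·log₂(0.247) = 0.4983
−0.137·log₂(0.137) = 0.3929
Sum ≈ 2.3594 → 2.3594 bits.

2.3594 bits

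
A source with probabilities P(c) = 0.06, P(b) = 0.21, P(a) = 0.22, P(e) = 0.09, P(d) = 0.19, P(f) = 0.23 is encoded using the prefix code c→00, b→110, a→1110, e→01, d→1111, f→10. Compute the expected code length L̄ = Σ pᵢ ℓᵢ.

3.03 bits/symbol

L̄ = Σ pᵢ·ℓᵢ = 0.06·2 + 0.21·3 + 0.22·4 + 0.09·2 + 0.19·4 + 0.23·2 = 3.03 bits/symbol.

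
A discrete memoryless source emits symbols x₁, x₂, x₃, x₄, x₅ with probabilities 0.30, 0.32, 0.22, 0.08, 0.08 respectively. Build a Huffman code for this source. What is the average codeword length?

Repeatedly combine the two least-probable nodes; the expected code length is the sum of the merged weights.
merge 2/25 + 2/25 → 4/25
merge 4/25 + 11/50 → 19/50
merge 3/10 + 8/25 → 31/50
merge 19/50 + 31/50 → 1
L = 4/25 + 19/50 + 31/50 + 1 = 54/25 = 2.16 bits/symbol.

2.16 bits/symbol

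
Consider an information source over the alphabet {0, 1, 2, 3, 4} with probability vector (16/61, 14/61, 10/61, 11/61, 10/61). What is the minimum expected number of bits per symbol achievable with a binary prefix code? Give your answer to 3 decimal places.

Repeatedly combine the two least-probable nodes; the expected code length is the sum of the merged weights.
merge 10/61 + 10/61 → 20/61
merge 11/61 + 14/61 → 25/61
merge 16/61 + 20/61 → 36/61
merge 25/61 + 36/61 → 1
L = 20/61 + 25/61 + 36/61 + 1 = 142/61 ≈ 2.328 bits/symbol.

2.328 bits/symbol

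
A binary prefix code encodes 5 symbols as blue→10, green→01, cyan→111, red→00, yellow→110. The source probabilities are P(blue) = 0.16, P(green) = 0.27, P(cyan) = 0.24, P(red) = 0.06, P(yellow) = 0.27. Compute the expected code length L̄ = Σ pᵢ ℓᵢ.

L̄ = Σ pᵢ·ℓᵢ = 0.16·2 + 0.27·2 + 0.24·3 + 0.06·2 + 0.27·3 = 2.51 bits/symbol.

2.51 bits/symbol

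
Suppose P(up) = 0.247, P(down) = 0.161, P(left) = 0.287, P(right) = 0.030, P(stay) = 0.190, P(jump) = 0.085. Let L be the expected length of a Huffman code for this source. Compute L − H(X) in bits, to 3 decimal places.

Entropy H = −Σ p log₂ p ≈ 2.3487 bits.
Huffman merges: 3/100+17/200→23/200; 23/200+161/1000→69/250; 19/100+247/1000→437/1000; 69/250+287/1000→563/1000; 437/1000+563/1000→1. L = 2391/1000 ≈ 2.3910.
L − H = 2.3910 − 2.3487 = 0.042 bits.

0.042 bits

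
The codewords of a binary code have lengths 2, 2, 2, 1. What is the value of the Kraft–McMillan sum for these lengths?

With common denominator 2^2 = 4: Σ 2^(−ℓᵢ) = 1/4 + 1/4 + 1/4 + 2/4 = 5/4 = 1.25.

1.25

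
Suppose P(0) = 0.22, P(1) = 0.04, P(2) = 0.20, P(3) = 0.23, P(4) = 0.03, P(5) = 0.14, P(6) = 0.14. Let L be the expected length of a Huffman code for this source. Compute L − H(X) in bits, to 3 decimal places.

Entropy H = −Σ p log₂ p ≈ 2.5644 bits.
Huffman merges: 3/100+1/25→7/100; 7/100+7/50→21/100; 7/50+1/5→17/50; 21/100+11/50→43/100; 23/100+17/50→57/100; 43/100+57/100→1. L = 131/50 ≈ 2.6200.
L − H = 2.6200 − 2.5644 = 0.056 bits.

0.056 bits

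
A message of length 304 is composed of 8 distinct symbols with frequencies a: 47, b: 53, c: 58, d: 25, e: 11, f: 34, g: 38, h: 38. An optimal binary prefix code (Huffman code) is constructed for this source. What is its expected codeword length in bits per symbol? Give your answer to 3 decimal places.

Probabilities are the counts divided by 304.
Repeatedly combine the two least-probable nodes; the expected code length is the sum of the merged weights.
merge 11/304 + 25/304 → 9/76
merge 17/152 + 9/76 → 35/152
merge 1/8 + 1/8 → 1/4
merge 47/304 + 53/304 → 25/76
merge 29/152 + 35/152 → 8/19
merge 1/4 + 25/76 → 11/19
merge 8/19 + 11/19 → 1
L = 9/76 + 35/152 + 1/4 + 25/76 + 8/19 + 11/19 + 1 = 445/152 ≈ 2.928 bits/symbol.

2.928 bits/symbol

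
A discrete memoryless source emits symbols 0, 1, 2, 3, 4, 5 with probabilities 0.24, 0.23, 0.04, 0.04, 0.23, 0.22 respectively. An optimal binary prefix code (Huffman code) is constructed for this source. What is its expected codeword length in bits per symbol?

2.38 bits/symbol

Repeatedly combine the two least-probable nodes; the expected code length is the sum of the merged weights.
merge 1/25 + 1/25 → 2/25
merge 2/25 + 11/50 → 3/10
merge 23/100 + 23/100 → 23/50
merge 6/25 + 3/10 → 27/50
merge 23/50 + 27/50 → 1
L = 2/25 + 3/10 + 23/50 + 27/50 + 1 = 119/50 = 2.38 bits/symbol.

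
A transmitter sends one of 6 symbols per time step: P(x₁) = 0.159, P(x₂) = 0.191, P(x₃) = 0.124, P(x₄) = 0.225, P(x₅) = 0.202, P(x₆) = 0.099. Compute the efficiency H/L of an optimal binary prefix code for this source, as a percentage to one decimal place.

98.4%

Entropy H = −Σ p log₂ p ≈ 2.5321 bits.
Huffman merges: 99/1000+31/250→223/1000; 159/1000+191/1000→7/20; 101/500+223/1000→17/40; 9/40+7/20→23/40; 17/40+23/40→1. L = 2573/1000 ≈ 2.5730.
Efficiency = H/L = 2.5321/2.5730 = 98.4%.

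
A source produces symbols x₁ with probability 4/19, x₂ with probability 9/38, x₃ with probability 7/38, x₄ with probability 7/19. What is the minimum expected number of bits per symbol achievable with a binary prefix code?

Repeatedly combine the two least-probable nodes; the expected code length is the sum of the merged weights.
merge 7/38 + 4/19 → 15/38
merge 9/38 + 7/19 → 23/38
merge 15/38 + 23/38 → 1
L = 15/38 + 23/38 + 1 = 2 bits/symbol.

2 bits/symbol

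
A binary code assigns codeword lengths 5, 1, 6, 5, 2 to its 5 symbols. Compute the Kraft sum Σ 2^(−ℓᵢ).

With common denominator 2^6 = 64: Σ 2^(−ℓᵢ) = 2/64 + 32/64 + 1/64 + 2/64 + 16/64 = 53/64 = 0.828125.

0.828125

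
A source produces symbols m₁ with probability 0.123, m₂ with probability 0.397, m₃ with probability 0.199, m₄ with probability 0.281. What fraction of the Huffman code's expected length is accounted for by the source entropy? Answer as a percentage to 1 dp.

Entropy H = −Σ p log₂ p ≈ 1.8791 bits.
Huffman merges: 123/1000+199/1000→161/500; 281/1000+161/500→603/1000; 397/1000+603/1000→1. L = 77/40 ≈ 1.9250.
Efficiency = H/L = 1.8791/1.9250 = 97.6%.

97.6%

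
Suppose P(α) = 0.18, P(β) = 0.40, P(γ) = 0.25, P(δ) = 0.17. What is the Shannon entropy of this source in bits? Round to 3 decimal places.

H = −Σ pᵢ log₂ pᵢ.
−0.18·log₂(0.18) = 0.4453
−0.40·log₂(0.40) = 0.5288
−0.25·log₂(0.25) = 0.5000
−0.17·log₂(0.17) = 0.4346
Sum ≈ 1.9087 → 1.909 bits.

1.909 bits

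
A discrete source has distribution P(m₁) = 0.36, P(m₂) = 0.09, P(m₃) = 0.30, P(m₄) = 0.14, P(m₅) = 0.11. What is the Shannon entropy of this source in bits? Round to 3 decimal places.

H = −Σ pᵢ log₂ pᵢ.
−0.36·log₂(0.36) = 0.5306
−0.09·log₂(0.09) = 0.3127
−0.30·log₂(0.30) = 0.5211
−0.14·log₂(0.14) = 0.3971
−0.11·log₂(0.11) = 0.3503
Sum ≈ 2.1118 → 2.112 bits.

2.112 bits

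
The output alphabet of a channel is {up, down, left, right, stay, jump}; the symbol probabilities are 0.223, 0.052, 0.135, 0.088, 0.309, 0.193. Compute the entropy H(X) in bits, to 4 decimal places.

H = −Σ pᵢ log₂ pᵢ.
−0.223·log₂(0.223) = 0.4828
−0.052·log₂(0.052) = 0.2218
−0.135·log₂(0.135) = 0.3900
−0.088·log₂(0.088) = 0.3086
−0.309·log₂(0.309) = 0.5235
−0.193·log₂(0.193) = 0.4581
Sum ≈ 2.3847 → 2.3847 bits.

2.3847 bits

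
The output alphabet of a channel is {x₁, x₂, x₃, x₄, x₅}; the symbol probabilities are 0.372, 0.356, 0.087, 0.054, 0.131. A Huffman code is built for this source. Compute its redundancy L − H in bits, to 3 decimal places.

0.062 bits

Entropy H = −Σ p log₂ p ≈ 1.9792 bits.
Huffman merges: 27/500+87/1000→141/1000; 131/1000+141/1000→34/125; 34/125+89/250→157/250; 93/250+157/250→1. L = 2041/1000 ≈ 2.0410.
L − H = 2.0410 − 1.9792 = 0.062 bits.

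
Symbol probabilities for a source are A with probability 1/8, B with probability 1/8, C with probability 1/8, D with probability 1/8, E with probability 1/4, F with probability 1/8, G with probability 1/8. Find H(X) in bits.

2.75 bits

Each probability is a power of 1/2, so log₂(1/p) is an integer.
H = Σ p·log₂(1/p) = 1/8·3 + 1/8·3 + 1/8·3 + 1/8·3 + 1/4·2 + 1/8·3 + 1/8·3 = 2.75 bits.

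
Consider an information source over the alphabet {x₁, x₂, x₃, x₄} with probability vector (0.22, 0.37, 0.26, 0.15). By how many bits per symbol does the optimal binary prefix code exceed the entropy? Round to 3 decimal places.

0.073 bits

Entropy H = −Σ p log₂ p ≈ 1.9271 bits.
Huffman merges: 3/20+11/50→37/100; 13/50+37/100→63/100; 37/100+63/100→1. L = 2 ≈ 2.0000.
L − H = 2.0000 − 1.9271 = 0.073 bits.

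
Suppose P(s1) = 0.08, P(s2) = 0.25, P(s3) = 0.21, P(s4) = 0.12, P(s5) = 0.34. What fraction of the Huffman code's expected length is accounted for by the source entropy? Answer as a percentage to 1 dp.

98.2%

Entropy H = −Σ p log₂ p ≈ 2.1606 bits.
Huffman merges: 2/25+3/25→1/5; 1/5+21/100→41/100; 1/4+17/50→59/100; 41/100+59/100→1. L = 11/5 ≈ 2.2000.
Efficiency = H/L = 2.1606/2.2000 = 98.2%.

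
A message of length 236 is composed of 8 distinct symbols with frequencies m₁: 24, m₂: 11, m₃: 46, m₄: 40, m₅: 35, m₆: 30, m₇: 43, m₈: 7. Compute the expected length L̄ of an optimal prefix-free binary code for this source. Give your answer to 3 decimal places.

Probabilities are the counts divided by 236.
Repeatedly combine the two least-probable nodes; the expected code length is the sum of the merged weights.
merge 7/236 + 11/236 → 9/118
merge 9/118 + 6/59 → 21/118
merge 15/118 + 35/236 → 65/236
merge 10/59 + 21/118 → 41/118
merge 43/236 + 23/118 → 89/236
merge 65/236 + 41/118 → 147/236
merge 89/236 + 147/236 → 1
L = 9/118 + 21/118 + 65/236 + 41/118 + 89/236 + 147/236 + 1 = 679/236 ≈ 2.877 bits/symbol.

2.877 bits/symbol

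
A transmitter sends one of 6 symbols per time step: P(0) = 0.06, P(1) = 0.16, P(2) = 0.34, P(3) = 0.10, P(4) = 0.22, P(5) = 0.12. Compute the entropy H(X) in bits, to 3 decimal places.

2.376 bits

H = −Σ pᵢ log₂ pᵢ.
−0.06·log₂(0.06) = 0.2435
−0.16·log₂(0.16) = 0.4230
−0.34·log₂(0.34) = 0.5292
−0.10·log₂(0.10) = 0.3322
−0.22·log₂(0.22) = 0.4806
−0.12·log₂(0.12) = 0.3671
Sum ≈ 2.3756 → 2.376 bits.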